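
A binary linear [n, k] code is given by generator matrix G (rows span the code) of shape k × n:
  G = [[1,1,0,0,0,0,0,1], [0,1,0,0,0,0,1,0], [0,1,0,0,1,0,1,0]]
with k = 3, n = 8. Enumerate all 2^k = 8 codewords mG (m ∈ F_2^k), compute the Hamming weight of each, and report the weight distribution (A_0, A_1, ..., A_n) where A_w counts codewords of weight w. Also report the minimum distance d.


Weight distribution: A_0 = 1, A_1 = 1, A_2 = 1, A_3 = 3, A_4 = 2. Minimum distance d = 1.

Enumerate all 2^3 = 8 messages m ∈ F_2^3.
For each, compute codeword c = mG in F_2^8, then tally its weight.
  m = 000 → c = 00000000, weight = 0.
  m = 100 → c = 11000001, weight = 3.
  m = 010 → c = 01000010, weight = 2.
  m = 110 → c = 10000011, weight = 3.
  m = 001 → c = 01001010, weight = 3.
  m = 101 → c = 10001011, weight = 4.
  m = 011 → c = 00001000, weight = 1.
  m = 111 → c = 11001001, weight = 4.
Tally weights:
  weight 0: 1 codewords.
  weight 1: 1 codewords.
  weight 2: 1 codewords.
  weight 3: 3 codewords.
  weight 4: 2 codewords.
Minimum distance d = smallest w > 0 with A_w > 0 = 1.
Sanity: Σ A_w = 8 = 2^3 = 8 ✓.


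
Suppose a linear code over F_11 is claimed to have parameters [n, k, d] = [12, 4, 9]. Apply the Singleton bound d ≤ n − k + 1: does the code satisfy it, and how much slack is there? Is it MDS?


Singleton RHS = n − k + 1 = 9, slack = 0, bound satisfied, MDS.

Singleton bound: d ≤ n − k + 1.
Here n = 12, k = 4, so n − k + 1 = 9.
Given d = 9, check d ≤ 9: YES.
Slack = (n − k + 1) − d = 0.
The code is MDS (slack = 0).
Description: the claimed parameters are [12, 4, 9]_11; such a code would be MDS (meets Singleton bound).


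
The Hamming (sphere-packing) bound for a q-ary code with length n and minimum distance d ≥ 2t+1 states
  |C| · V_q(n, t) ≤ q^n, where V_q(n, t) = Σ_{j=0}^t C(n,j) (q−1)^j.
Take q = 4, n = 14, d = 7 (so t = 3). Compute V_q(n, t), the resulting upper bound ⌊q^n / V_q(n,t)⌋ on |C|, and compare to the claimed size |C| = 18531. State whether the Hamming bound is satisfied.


V_q(n, t) = 10690, q^n = 268435456, Hamming bound = 25110, |C| = 18531 ≤ bound (satisfied).

Step 1: Compute V_q(n, t) = Σ_{j=0}^3 C(n, j) (q−1)^j.
  j = 0: C(14,0)·(3)^0 = 1·1 = 1.
  j = 1: C(14,1)·(3)^1 = 14·3 = 42.
  j = 2: C(14,2)·(3)^2 = 91·9 = 819.
  j = 3: C(14,3)·(3)^3 = 364·27 = 9828.
  V_q(n, t) = 1 + 42 + 819 + 9828 = 10690.
Step 2: q^n = 4^14 = 268435456.
Step 3: Hamming bound ⌊q^n / V_q(n,t)⌋ = ⌊268435456/10690⌋ = 25110.
Step 4: Compare |C| = 18531 to 25110: satisfied.
The claimed |C| lies below the Hamming bound.


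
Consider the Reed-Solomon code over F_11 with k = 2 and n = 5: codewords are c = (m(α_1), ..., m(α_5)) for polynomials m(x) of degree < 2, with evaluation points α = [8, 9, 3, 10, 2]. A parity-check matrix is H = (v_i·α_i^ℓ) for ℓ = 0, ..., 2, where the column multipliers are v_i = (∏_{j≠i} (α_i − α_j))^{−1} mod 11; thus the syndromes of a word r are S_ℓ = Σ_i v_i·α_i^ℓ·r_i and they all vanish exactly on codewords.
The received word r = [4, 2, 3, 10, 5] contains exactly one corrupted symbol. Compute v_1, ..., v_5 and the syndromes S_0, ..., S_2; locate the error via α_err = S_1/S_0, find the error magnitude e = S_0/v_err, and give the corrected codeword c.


S = (5, 6, 5), error at position 4, error magnitude e = 10, c = [4, 2, 3, 0, 5].

Step 1: column multipliers v_i = (∏_{j≠i}(α_i − α_j))^{−1} mod 11.
  i = 1 (α = 8): (8−9)(8−3)(8−10)(8−2) = (−1)·5·(−2)·6 = 60 ≡ 5, so v_1 = 5^{−1} = 9 (mod 11).
  i = 2 (α = 9): (9−8)(9−3)(9−10)(9−2) = 1·6·(−1)·7 = −42 ≡ 2, so v_2 = 2^{−1} = 6 (mod 11).
  i = 3 (α = 3): (3−8)(3−9)(3−10)(3−2) = (−5)·(−6)·(−7)·1 = −210 ≡ 10, so v_3 = 10^{−1} = 10 (mod 11).
  i = 4 (α = 10): (10−8)(10−9)(10−3)(10−2) = 2·1·7·8 = 112 ≡ 2, so v_4 = 2^{−1} = 6 (mod 11).
  i = 5 (α = 2): (2−8)(2−9)(2−3)(2−10) = (−6)·(−7)·(−1)·(−8) = 336 ≡ 6, so v_5 = 6^{−1} = 2 (mod 11).
  v = [9, 6, 10, 6, 2].
Step 2: syndromes of r = [4, 2, 3, 10, 5] (all sums mod 11).
  S_0 = Σ v_i r_i = 9·4 + 6·2 + 10·3 + 6·10 + 2·5 = 148 ≡ 5.
  S_1 = Σ v_i α_i r_i = 9·8·4 + 6·9·2 + 10·3·3 + 6·10·10 + 2·2·5 = 1106 ≡ 6.
  α_i^2 mod 11 = [9, 4, 9, 1, 4].
  S_2 = Σ v_i α_i^2 r_i = 9·9·4 + 6·4·2 + 10·9·3 + 6·1·10 + 2·4·5 = 742 ≡ 5.
  S = (5, 6, 5) ≠ 0, so r is not a codeword (an error is present).
Step 3: locate the error. For a single error e at position i, S_ℓ = v_i·e·α_i^ℓ, so α_err = S_1/S_0.
  S_0^{−1} = 5^{−1} = 9 (mod 11), so α_err = 6·9 = 54 ≡ 10 = α_4. Error position i = 4.
  Consistency check: S_2/S_1 = 5·2 = 10 ≡ 10 = α_err ✓ (single-error assumption holds).
Step 4: error magnitude e = S_0/v_4 = S_0·∏_{j≠4}(α_4 − α_j) = 5·2 = 10 ≡ 10 (mod 11).
Step 5: correct position 4: c_4 = r_4 − e = 10 − 10 ≡ 0 (mod 11). Hence c = [4, 2, 3, 0, 5].
  Check: interpolating c through the α_i gives m(x) = 9 + 9·x (degree < 2) with m(α_i) = c_i for every i, so c is indeed a codeword.


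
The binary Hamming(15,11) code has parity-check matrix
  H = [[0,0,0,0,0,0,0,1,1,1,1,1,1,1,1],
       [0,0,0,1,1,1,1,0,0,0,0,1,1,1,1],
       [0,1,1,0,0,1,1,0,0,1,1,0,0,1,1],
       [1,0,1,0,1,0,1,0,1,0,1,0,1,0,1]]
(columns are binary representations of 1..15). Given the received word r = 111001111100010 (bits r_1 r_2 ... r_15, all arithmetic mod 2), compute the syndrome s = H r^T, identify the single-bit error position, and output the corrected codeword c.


s = (0, 1, 0, 0)^T, error position = 4, corrected codeword c = 111101111100010

Compute s = H r^T mod 2 one row at a time:
  s_1 = 1 + 1 + 1 + 0 + 0 + 0 + 1 + 0 = 4 ≡ 0 (mod 2).
  s_2 = 0 + 0 + 1 + 1 + 0 + 0 + 1 + 0 = 3 ≡ 1 (mod 2).
  s_3 = 1 + 1 + 1 + 1 + 1 + 0 + 1 + 0 = 6 ≡ 0 (mod 2).
  s_4 = 1 + 1 + 0 + 1 + 1 + 0 + 0 + 0 = 4 ≡ 0 (mod 2).
s = (0, 1, 0, 0)^T — this equals column 4 of H (binary 0100), so error is at position 4.
Correct: flip bit 4 of r = 111001111100010 to get c = 111101111100010.


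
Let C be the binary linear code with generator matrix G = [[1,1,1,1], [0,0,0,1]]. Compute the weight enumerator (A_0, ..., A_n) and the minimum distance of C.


Weight distribution: A_0 = 1, A_1 = 1, A_3 = 1, A_4 = 1. Minimum distance d = 1.

Enumerate all 2^2 = 4 messages m ∈ F_2^2.
For each, compute codeword c = mG in F_2^4, then tally its weight.
  m = 00 → c = 0000, weight = 0.
  m = 10 → c = 1111, weight = 4.
  m = 01 → c = 0001, weight = 1.
  m = 11 → c = 1110, weight = 3.
Tally weights:
  weight 0: 1 codewords.
  weight 1: 1 codewords.
  weight 3: 1 codewords.
  weight 4: 1 codewords.
Minimum distance d = smallest w > 0 with A_w > 0 = 1.
Sanity: Σ A_w = 4 = 2^2 = 4 ✓.


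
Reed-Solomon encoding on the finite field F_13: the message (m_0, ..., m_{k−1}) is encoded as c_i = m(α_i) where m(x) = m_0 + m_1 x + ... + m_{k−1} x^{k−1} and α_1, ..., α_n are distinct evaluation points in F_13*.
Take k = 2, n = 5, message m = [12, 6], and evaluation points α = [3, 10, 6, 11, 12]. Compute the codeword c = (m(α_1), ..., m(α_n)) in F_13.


c = [4, 7, 9, 0, 6]

Message polynomial: m(x) = 12 + 6·x (mod 13).
For each evaluation point α_i, compute m(α_i) mod 13:
  α_1 = 3: Horner steps 6 → 4, so m(3) = 4.
  α_2 = 10: Horner steps 6 → 7, so m(10) = 7.
  α_3 = 6: Horner steps 6 → 9, so m(6) = 9.
  α_4 = 11: Horner steps 6 → 0, so m(11) = 0.
  α_5 = 12: Horner steps 6 → 6, so m(12) = 6.
Codeword c = [4, 7, 9, 0, 6] ∈ F_13^5.


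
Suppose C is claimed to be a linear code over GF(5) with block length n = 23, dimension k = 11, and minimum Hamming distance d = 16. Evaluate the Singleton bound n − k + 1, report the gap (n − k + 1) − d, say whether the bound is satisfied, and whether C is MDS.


Singleton RHS = n − k + 1 = 13, slack = -3, bound violated (no such code; not MDS).

Singleton bound: d ≤ n − k + 1.
Here n = 23, k = 11, so n − k + 1 = 13.
Given d = 16, check d ≤ 13: NO.
Slack = (n − k + 1) − d = -3.
The slack is negative: d = 16 exceeds n − k + 1 = 13 by 3, so the Singleton bound is violated and no linear [23, 11, 16]_5 code can exist. In particular it is not MDS (MDS requires d = n − k + 1 exactly).
Description: the claimed parameters are [23, 11, 16]_5; such a code would be impossible (violates the Singleton bound).


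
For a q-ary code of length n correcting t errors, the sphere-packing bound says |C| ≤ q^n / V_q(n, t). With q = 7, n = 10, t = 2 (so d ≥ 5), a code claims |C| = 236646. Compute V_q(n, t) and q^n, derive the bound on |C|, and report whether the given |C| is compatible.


V_q(n, t) = 1681, q^n = 282475249, Hamming bound = 168040, |C| = 236646 > bound (violated).

Step 1: Compute V_q(n, t) = Σ_{j=0}^2 C(n, j) (q−1)^j.
  j = 0: C(10,0)·(6)^0 = 1·1 = 1.
  j = 1: C(10,1)·(6)^1 = 10·6 = 60.
  j = 2: C(10,2)·(6)^2 = 45·36 = 1620.
  V_q(n, t) = 1 + 60 + 1620 = 1681.
Step 2: q^n = 7^10 = 282475249.
Step 3: Hamming bound ⌊q^n / V_q(n,t)⌋ = ⌊282475249/1681⌋ = 168040.
Step 4: Compare |C| = 236646 to 168040: violated.
The claimed |C| lies above the Hamming bound, so no 7-ary code of length 10 with d ≥ 5 can have 236646 codewords.


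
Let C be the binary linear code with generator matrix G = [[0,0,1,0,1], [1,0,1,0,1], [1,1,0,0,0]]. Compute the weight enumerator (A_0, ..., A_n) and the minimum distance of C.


Weight distribution: A_0 = 1, A_1 = 2, A_2 = 2, A_3 = 2, A_4 = 1. Minimum distance d = 1.

Enumerate all 2^3 = 8 messages m ∈ F_2^3.
For each, compute codeword c = mG in F_2^5, then tally its weight.
  m = 000 → c = 00000, weight = 0.
  m = 100 → c = 00101, weight = 2.
  m = 010 → c = 10101, weight = 3.
  m = 110 → c = 10000, weight = 1.
  m = 001 → c = 11000, weight = 2.
  m = 101 → c = 11101, weight = 4.
  m = 011 → c = 01101, weight = 3.
  m = 111 → c = 01000, weight = 1.
Tally weights:
  weight 0: 1 codewords.
  weight 1: 2 codewords.
  weight 2: 2 codewords.
  weight 3: 2 codewords.
  weight 4: 1 codewords.
Minimum distance d = smallest w > 0 with A_w > 0 = 1.
Sanity: Σ A_w = 8 = 2^3 = 8 ✓.


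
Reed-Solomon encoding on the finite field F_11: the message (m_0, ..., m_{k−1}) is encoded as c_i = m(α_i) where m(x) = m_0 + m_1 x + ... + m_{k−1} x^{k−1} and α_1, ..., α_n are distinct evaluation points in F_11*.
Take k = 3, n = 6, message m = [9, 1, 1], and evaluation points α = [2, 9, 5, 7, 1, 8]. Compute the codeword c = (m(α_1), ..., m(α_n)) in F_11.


c = [4, 0, 6, 10, 0, 4]

Message polynomial: m(x) = 9 + 1·x + 1·x^2 (mod 11).
For each evaluation point α_i, compute m(α_i) mod 11:
  α_1 = 2: Horner steps 1 → 3 → 4, so m(2) = 4.
  α_2 = 9: Horner steps 1 → 10 → 0, so m(9) = 0.
  α_3 = 5: Horner steps 1 → 6 → 6, so m(5) = 6.
  α_4 = 7: Horner steps 1 → 8 → 10, so m(7) = 10.
  α_5 = 1: Horner steps 1 → 2 → 0, so m(1) = 0.
  α_6 = 8: Horner steps 1 → 9 → 4, so m(8) = 4.
Codeword c = [4, 0, 6, 10, 0, 4] ∈ F_11^6.


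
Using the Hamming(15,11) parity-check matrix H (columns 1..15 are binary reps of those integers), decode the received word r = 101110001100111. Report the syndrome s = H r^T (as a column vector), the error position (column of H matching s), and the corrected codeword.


s = (1, 1, 0, 0)^T, error position = 12, corrected codeword c = 101110001101111

Compute s = H r^T mod 2 one row at a time:
  s_1 = 0 + 1 + 1 + 0 + 0 + 1 + 1 + 1 = 5 ≡ 1 (mod 2).
  s_2 = 1 + 1 + 0 + 0 + 0 + 1 + 1 + 1 = 5 ≡ 1 (mod 2).
  s_3 = 0 + 1 + 0 + 0 + 1 + 0 + 1 + 1 = 4 ≡ 0 (mod 2).
  s_4 = 1 + 1 + 1 + 0 + 1 + 0 + 1 + 1 = 6 ≡ 0 (mod 2).
s = (1, 1, 0, 0)^T — this equals column 12 of H (binary 1100), so error is at position 12.
Correct: flip bit 12 of r = 101110001100111 to get c = 101110001101111.


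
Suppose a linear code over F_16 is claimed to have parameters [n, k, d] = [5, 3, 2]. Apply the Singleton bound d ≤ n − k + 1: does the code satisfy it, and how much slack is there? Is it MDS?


Singleton RHS = n − k + 1 = 3, slack = 1, bound satisfied, not MDS.

Singleton bound: d ≤ n − k + 1.
Here n = 5, k = 3, so n − k + 1 = 3.
Given d = 2, check d ≤ 3: YES.
Slack = (n − k + 1) − d = 1.
The code is NOT MDS (slack = 1 > 0).
Description: the claimed parameters are [5, 3, 2]_16; such a code would be non-MDS.


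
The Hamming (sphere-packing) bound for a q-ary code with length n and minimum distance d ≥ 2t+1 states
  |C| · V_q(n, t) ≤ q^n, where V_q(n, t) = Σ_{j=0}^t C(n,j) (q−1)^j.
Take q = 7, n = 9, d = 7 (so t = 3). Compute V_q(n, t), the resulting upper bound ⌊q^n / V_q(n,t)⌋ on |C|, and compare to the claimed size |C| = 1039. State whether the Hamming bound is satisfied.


V_q(n, t) = 19495, q^n = 40353607, Hamming bound = 2069, |C| = 1039 ≤ bound (satisfied).

Step 1: Compute V_q(n, t) = Σ_{j=0}^3 C(n, j) (q−1)^j.
  j = 0: C(9,0)·(6)^0 = 1·1 = 1.
  j = 1: C(9,1)·(6)^1 = 9·6 = 54.
  j = 2: C(9,2)·(6)^2 = 36·36 = 1296.
  j = 3: C(9,3)·(6)^3 = 84·216 = 18144.
  V_q(n, t) = 1 + 54 + 1296 + 18144 = 19495.
Step 2: q^n = 7^9 = 40353607.
Step 3: Hamming bound ⌊q^n / V_q(n,t)⌋ = ⌊40353607/19495⌋ = 2069.
Step 4: Compare |C| = 1039 to 2069: satisfied.
The claimed |C| lies below the Hamming bound.


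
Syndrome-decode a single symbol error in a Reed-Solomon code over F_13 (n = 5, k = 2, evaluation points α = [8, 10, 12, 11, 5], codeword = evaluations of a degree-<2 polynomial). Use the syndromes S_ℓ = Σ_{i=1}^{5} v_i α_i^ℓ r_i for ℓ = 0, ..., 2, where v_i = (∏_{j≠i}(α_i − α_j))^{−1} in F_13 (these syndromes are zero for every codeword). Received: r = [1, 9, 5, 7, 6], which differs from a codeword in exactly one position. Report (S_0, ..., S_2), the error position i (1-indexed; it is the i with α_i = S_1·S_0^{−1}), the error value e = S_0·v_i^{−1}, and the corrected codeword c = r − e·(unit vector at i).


S = (11, 10, 2), error at position 1, error magnitude e = 1, c = [0, 9, 5, 7, 6].

Step 1: column multipliers v_i = (∏_{j≠i}(α_i − α_j))^{−1} mod 13.
  i = 1 (α = 8): (8−10)(8−12)(8−11)(8−5) = (−2)·(−4)·(−3)·3 = −72 ≡ 6, so v_1 = 6^{−1} = 11 (mod 13).
  i = 2 (α = 10): (10−8)(10−12)(10−11)(10−5) = 2·(−2)·(−1)·5 = 20 ≡ 7, so v_2 = 7^{−1} = 2 (mod 13).
  i = 3 (α = 12): (12−8)(12−10)(12−11)(12−5) = 4·2·1·7 = 56 ≡ 4, so v_3 = 4^{−1} = 10 (mod 13).
  i = 4 (α = 11): (11−8)(11−10)(11−12)(11−5) = 3·1·(−1)·6 = −18 ≡ 8, so v_4 = 8^{−1} = 5 (mod 13).
  i = 5 (α = 5): (5−8)(5−10)(5−12)(5−11) = (−3)·(−5)·(−7)·(−6) = 630 ≡ 6, so v_5 = 6^{−1} = 11 (mod 13).
  v = [11, 2, 10, 5, 11].
Step 2: syndromes of r = [1, 9, 5, 7, 6] (all sums mod 13).
  S_0 = Σ v_i r_i = 11·1 + 2·9 + 10·5 + 5·7 + 11·6 = 180 ≡ 11.
  S_1 = Σ v_i α_i r_i = 11·8·1 + 2·10·9 + 10·12·5 + 5·11·7 + 11·5·6 = 1583 ≡ 10.
  α_i^2 mod 13 = [12, 9, 1, 4, 12].
  S_2 = Σ v_i α_i^2 r_i = 11·12·1 + 2·9·9 + 10·1·5 + 5·4·7 + 11·12·6 = 1276 ≡ 2.
  S = (11, 10, 2) ≠ 0, so r is not a codeword (an error is present).
Step 3: locate the error. For a single error e at position i, S_ℓ = v_i·e·α_i^ℓ, so α_err = S_1/S_0.
  S_0^{−1} = 11^{−1} = 6 (mod 13), so α_err = 10·6 = 60 ≡ 8 = α_1. Error position i = 1.
  Consistency check: S_2/S_1 = 2·4 = 8 ≡ 8 = α_err ✓ (single-error assumption holds).
Step 4: error magnitude e = S_0/v_1 = S_0·∏_{j≠1}(α_1 − α_j) = 11·6 = 66 ≡ 1 (mod 13).
Step 5: correct position 1: c_1 = r_1 − e = 1 − 1 ≡ 0 (mod 13). Hence c = [0, 9, 5, 7, 6].
  Check: interpolating c through the α_i gives m(x) = 3 + 11·x (degree < 2) with m(α_i) = c_i for every i, so c is indeed a codeword.


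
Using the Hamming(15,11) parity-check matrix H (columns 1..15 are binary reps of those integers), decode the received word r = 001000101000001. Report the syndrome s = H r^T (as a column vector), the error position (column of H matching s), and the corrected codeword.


s = (0, 0, 1, 0)^T, error position = 2, corrected codeword c = 011000101000001

Compute s = H r^T mod 2 one row at a time:
  s_1 = 0 + 1 + 0 + 0 + 0 + 0 + 0 + 1 = 2 ≡ 0 (mod 2).
  s_2 = 0 + 0 + 0 + 1 + 0 + 0 + 0 + 1 = 2 ≡ 0 (mod 2).
  s_3 = 0 + 1 + 0 + 1 + 0 + 0 + 0 + 1 = 3 ≡ 1 (mod 2).
  s_4 = 0 + 1 + 0 + 1 + 1 + 0 + 0 + 1 = 4 ≡ 0 (mod 2).
s = (0, 0, 1, 0)^T — this equals column 2 of H (binary 0010), so error is at position 2.
Correct: flip bit 2 of r = 001000101000001 to get c = 011000101000001.


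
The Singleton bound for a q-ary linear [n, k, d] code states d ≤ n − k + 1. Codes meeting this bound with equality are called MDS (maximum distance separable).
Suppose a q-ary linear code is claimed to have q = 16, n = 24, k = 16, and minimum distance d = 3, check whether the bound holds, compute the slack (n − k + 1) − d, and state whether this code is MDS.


Singleton RHS = n − k + 1 = 9, slack = 6, bound satisfied, not MDS.

Singleton bound: d ≤ n − k + 1.
Here n = 24, k = 16, so n − k + 1 = 9.
Given d = 3, check d ≤ 9: YES.
Slack = (n − k + 1) − d = 6.
The code is NOT MDS (slack = 6 > 0).
Description: the claimed parameters are [24, 16, 3]_16; such a code would be non-MDS.


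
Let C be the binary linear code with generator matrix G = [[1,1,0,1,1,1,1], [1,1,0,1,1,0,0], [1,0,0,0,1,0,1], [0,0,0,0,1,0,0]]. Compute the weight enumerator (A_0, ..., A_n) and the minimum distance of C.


Weight distribution: A_0 = 1, A_1 = 1, A_2 = 3, A_3 = 6, A_4 = 3, A_5 = 1, A_6 = 1. Minimum distance d = 1.

Enumerate all 2^4 = 16 messages m ∈ F_2^4.
For each, compute codeword c = mG in F_2^7, then tally its weight.
  m = 0000 → c = 0000000, weight = 0.
  m = 1000 → c = 1101111, weight = 6.
  m = 0100 → c = 1101100, weight = 4.
  m = 1100 → c = 0000011, weight = 2.
  m = 0010 → c = 1000101, weight = 3.
  m = 1010 → c = 0101010, weight = 3.
  m = 0110 → c = 0101001, weight = 3.
  m = 1110 → c = 1000110, weight = 3.
  m = 0001 → c = 0000100, weight = 1.
  m = 1001 → c = 1101011, weight = 5.
  m = 0101 → c = 1101000, weight = 3.
  m = 1101 → c = 0000111, weight = 3.
  m = 0011 → c = 1000001, weight = 2.
  m = 1011 → c = 0101110, weight = 4.
  m = 0111 → c = 0101101, weight = 4.
  m = 1111 → c = 1000010, weight = 2.
Tally weights:
  weight 0: 1 codewords.
  weight 1: 1 codewords.
  weight 2: 3 codewords.
  weight 3: 6 codewords.
  weight 4: 3 codewords.
  weight 5: 1 codewords.
  weight 6: 1 codewords.
Minimum distance d = smallest w > 0 with A_w > 0 = 1.
Sanity: Σ A_w = 16 = 2^4 = 16 ✓.


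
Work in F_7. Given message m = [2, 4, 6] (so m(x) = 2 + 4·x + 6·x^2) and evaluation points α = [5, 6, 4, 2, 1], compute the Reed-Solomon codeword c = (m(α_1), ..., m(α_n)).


c = [4, 4, 2, 6, 5]

Message polynomial: m(x) = 2 + 4·x + 6·x^2 (mod 7).
For each evaluation point α_i, compute m(α_i) mod 7:
  α_1 = 5: Horner steps 6 → 6 → 4, so m(5) = 4.
  α_2 = 6: Horner steps 6 → 5 → 4, so m(6) = 4.
  α_3 = 4: Horner steps 6 → 0 → 2, so m(4) = 2.
  α_4 = 2: Horner steps 6 → 2 → 6, so m(2) = 6.
  α_5 = 1: Horner steps 6 → 3 → 5, so m(1) = 5.
Codeword c = [4, 4, 2, 6, 5] ∈ F_7^5.


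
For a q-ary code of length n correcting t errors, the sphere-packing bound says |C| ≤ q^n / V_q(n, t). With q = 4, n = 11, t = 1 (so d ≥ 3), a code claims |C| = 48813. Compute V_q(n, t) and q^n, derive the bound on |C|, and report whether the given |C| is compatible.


V_q(n, t) = 34, q^n = 4194304, Hamming bound = 123361, |C| = 48813 ≤ bound (satisfied).

Step 1: Compute V_q(n, t) = Σ_{j=0}^1 C(n, j) (q−1)^j.
  j = 0: C(11,0)·(3)^0 = 1·1 = 1.
  j = 1: C(11,1)·(3)^1 = 11·3 = 33.
  V_q(n, t) = 1 + 33 = 34.
Step 2: q^n = 4^11 = 4194304.
Step 3: Hamming bound ⌊q^n / V_q(n,t)⌋ = ⌊4194304/34⌋ = 123361.
Step 4: Compare |C| = 48813 to 123361: satisfied.
The claimed |C| lies below the Hamming bound.


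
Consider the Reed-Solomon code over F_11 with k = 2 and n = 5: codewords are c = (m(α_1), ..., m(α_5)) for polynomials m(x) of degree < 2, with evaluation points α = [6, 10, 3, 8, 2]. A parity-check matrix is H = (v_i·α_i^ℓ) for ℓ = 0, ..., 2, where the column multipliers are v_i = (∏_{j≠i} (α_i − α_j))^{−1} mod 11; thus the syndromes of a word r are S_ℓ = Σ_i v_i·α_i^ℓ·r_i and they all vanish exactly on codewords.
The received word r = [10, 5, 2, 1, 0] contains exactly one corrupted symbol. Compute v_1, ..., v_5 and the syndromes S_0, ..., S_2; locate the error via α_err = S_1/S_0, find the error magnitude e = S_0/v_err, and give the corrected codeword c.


S = (3, 7, 9), error at position 1, error magnitude e = 2, c = [8, 5, 2, 1, 0].

Step 1: column multipliers v_i = (∏_{j≠i}(α_i − α_j))^{−1} mod 11.
  i = 1 (α = 6): (6−10)(6−3)(6−8)(6−2) = (−4)·3·(−2)·4 = 96 ≡ 8, so v_1 = 8^{−1} = 7 (mod 11).
  i = 2 (α = 10): (10−6)(10−3)(10−8)(10−2) = 4·7·2·8 = 448 ≡ 8, so v_2 = 8^{−1} = 7 (mod 11).
  i = 3 (α = 3): (3−6)(3−10)(3−8)(3−2) = (−3)·(−7)·(−5)·1 = −105 ≡ 5, so v_3 = 5^{−1} = 9 (mod 11).
  i = 4 (α = 8): (8−6)(8−10)(8−3)(8−2) = 2·(−2)·5·6 = −120 ≡ 1, so v_4 = 1^{−1} = 1 (mod 11).
  i = 5 (α = 2): (2−6)(2−10)(2−3)(2−8) = (−4)·(−8)·(−1)·(−6) = 192 ≡ 5, so v_5 = 5^{−1} = 9 (mod 11).
  v = [7, 7, 9, 1, 9].
Step 2: syndromes of r = [10, 5, 2, 1, 0] (all sums mod 11).
  S_0 = Σ v_i r_i = 7·10 + 7·5 + 9·2 + 1·1 + 9·0 = 124 ≡ 3.
  S_1 = Σ v_i α_i r_i = 7·6·10 + 7·10·5 + 9·3·2 + 1·8·1 + 9·2·0 = 832 ≡ 7.
  α_i^2 mod 11 = [3, 1, 9, 9, 4].
  S_2 = Σ v_i α_i^2 r_i = 7·3·10 + 7·1·5 + 9·9·2 + 1·9·1 + 9·4·0 = 416 ≡ 9.
  S = (3, 7, 9) ≠ 0, so r is not a codeword (an error is present).
Step 3: locate the error. For a single error e at position i, S_ℓ = v_i·e·α_i^ℓ, so α_err = S_1/S_0.
  S_0^{−1} = 3^{−1} = 4 (mod 11), so α_err = 7·4 = 28 ≡ 6 = α_1. Error position i = 1.
  Consistency check: S_2/S_1 = 9·8 = 72 ≡ 6 = α_err ✓ (single-error assumption holds).
Step 4: error magnitude e = S_0/v_1 = S_0·∏_{j≠1}(α_1 − α_j) = 3·8 = 24 ≡ 2 (mod 11).
Step 5: correct position 1: c_1 = r_1 − e = 10 − 2 ≡ 8 (mod 11). Hence c = [8, 5, 2, 1, 0].
  Check: interpolating c through the α_i gives m(x) = 7 + 2·x (degree < 2) with m(α_i) = c_i for every i, so c is indeed a codeword.


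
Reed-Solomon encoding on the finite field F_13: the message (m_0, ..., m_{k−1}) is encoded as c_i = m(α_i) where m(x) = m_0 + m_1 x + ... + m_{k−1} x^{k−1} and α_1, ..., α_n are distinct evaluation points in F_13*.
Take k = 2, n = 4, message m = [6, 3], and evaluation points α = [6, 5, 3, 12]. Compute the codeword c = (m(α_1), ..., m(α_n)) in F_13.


c = [11, 8, 2, 3]

Message polynomial: m(x) = 6 + 3·x (mod 13).
For each evaluation point α_i, compute m(α_i) mod 13:
  α_1 = 6: Horner steps 3 → 11, so m(6) = 11.
  α_2 = 5: Horner steps 3 → 8, so m(5) = 8.
  α_3 = 3: Horner steps 3 → 2, so m(3) = 2.
  α_4 = 12: Horner steps 3 → 3, so m(12) = 3.
Codeword c = [11, 8, 2, 3] ∈ F_13^4.


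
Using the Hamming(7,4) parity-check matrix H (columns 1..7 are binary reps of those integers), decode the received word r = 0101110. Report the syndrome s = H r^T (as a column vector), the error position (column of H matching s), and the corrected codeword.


s = (1, 0, 1)^T, error position = 5, corrected codeword c = 0101010

Compute s = H r^T mod 2 one row at a time:
  s_1 = 1 + 1 + 1 + 0 = 3 ≡ 1 (mod 2).
  s_2 = 1 + 0 + 1 + 0 = 2 ≡ 0 (mod 2).
  s_3 = 0 + 0 + 1 + 0 = 1 ≡ 1 (mod 2).
s = (1, 0, 1)^T — this equals column 5 of H (binary 101), so error is at position 5.
Correct: flip bit 5 of r = 0101110 to get c = 0101010.


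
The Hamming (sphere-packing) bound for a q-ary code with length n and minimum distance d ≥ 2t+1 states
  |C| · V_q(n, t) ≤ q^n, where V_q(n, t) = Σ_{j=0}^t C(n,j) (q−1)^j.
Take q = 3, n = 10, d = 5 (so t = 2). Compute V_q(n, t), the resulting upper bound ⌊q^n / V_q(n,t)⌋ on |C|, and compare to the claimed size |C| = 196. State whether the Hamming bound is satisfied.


V_q(n, t) = 201, q^n = 59049, Hamming bound = 293, |C| = 196 ≤ bound (satisfied).

Step 1: Compute V_q(n, t) = Σ_{j=0}^2 C(n, j) (q−1)^j.
  j = 0: C(10,0)·(2)^0 = 1·1 = 1.
  j = 1: C(10,1)·(2)^1 = 10·2 = 20.
  j = 2: C(10,2)·(2)^2 = 45·4 = 180.
  V_q(n, t) = 1 + 20 + 180 = 201.
Step 2: q^n = 3^10 = 59049.
Step 3: Hamming bound ⌊q^n / V_q(n,t)⌋ = ⌊59049/201⌋ = 293.
Step 4: Compare |C| = 196 to 293: satisfied.
The claimed |C| lies below the Hamming bound.


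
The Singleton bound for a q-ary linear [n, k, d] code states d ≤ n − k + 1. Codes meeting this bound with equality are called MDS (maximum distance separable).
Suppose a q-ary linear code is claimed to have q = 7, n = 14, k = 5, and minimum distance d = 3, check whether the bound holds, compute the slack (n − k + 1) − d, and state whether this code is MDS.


Singleton RHS = n − k + 1 = 10, slack = 7, bound satisfied, not MDS.

Singleton bound: d ≤ n − k + 1.
Here n = 14, k = 5, so n − k + 1 = 10.
Given d = 3, check d ≤ 10: YES.
Slack = (n − k + 1) − d = 7.
The code is NOT MDS (slack = 7 > 0).
Description: the claimed parameters are [14, 5, 3]_7; such a code would be non-MDS.


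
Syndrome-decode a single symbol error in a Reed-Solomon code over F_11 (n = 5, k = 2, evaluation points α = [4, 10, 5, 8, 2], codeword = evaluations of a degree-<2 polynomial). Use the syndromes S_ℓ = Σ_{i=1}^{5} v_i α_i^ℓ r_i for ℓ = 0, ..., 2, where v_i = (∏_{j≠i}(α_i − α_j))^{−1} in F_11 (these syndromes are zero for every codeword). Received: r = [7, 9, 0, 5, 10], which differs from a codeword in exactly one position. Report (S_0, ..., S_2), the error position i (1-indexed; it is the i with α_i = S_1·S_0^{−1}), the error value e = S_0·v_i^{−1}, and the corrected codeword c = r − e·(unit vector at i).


S = (7, 1, 8), error at position 4, error magnitude e = 4, c = [7, 9, 0, 1, 10].

Step 1: column multipliers v_i = (∏_{j≠i}(α_i − α_j))^{−1} mod 11.
  i = 1 (α = 4): (4−10)(4−5)(4−8)(4−2) = (−6)·(−1)·(−4)·2 = −48 ≡ 7, so v_1 = 7^{−1} = 8 (mod 11).
  i = 2 (α = 10): (10−4)(10−5)(10−8)(10−2) = 6·5·2·8 = 480 ≡ 7, so v_2 = 7^{−1} = 8 (mod 11).
  i = 3 (α = 5): (5−4)(5−10)(5−8)(5−2) = 1·(−5)·(−3)·3 = 45 ≡ 1, so v_3 = 1^{−1} = 1 (mod 11).
  i = 4 (α = 8): (8−4)(8−10)(8−5)(8−2) = 4·(−2)·3·6 = −144 ≡ 10, so v_4 = 10^{−1} = 10 (mod 11).
  i = 5 (α = 2): (2−4)(2−10)(2−5)(2−8) = (−2)·(−8)·(−3)·(−6) = 288 ≡ 2, so v_5 = 2^{−1} = 6 (mod 11).
  v = [8, 8, 1, 10, 6].
Step 2: syndromes of r = [7, 9, 0, 5, 10] (all sums mod 11).
  S_0 = Σ v_i r_i = 8·7 + 8·9 + 1·0 + 10·5 + 6·10 = 238 ≡ 7.
  S_1 = Σ v_i α_i r_i = 8·4·7 + 8·10·9 + 1·5·0 + 10·8·5 + 6·2·10 = 1464 ≡ 1.
  α_i^2 mod 11 = [5, 1, 3, 9, 4].
  S_2 = Σ v_i α_i^2 r_i = 8·5·7 + 8·1·9 + 1·3·0 + 10·9·5 + 6·4·10 = 1042 ≡ 8.
  S = (7, 1, 8) ≠ 0, so r is not a codeword (an error is present).
Step 3: locate the error. For a single error e at position i, S_ℓ = v_i·e·α_i^ℓ, so α_err = S_1/S_0.
  S_0^{−1} = 7^{−1} = 8 (mod 11), so α_err = 1·8 = 8 ≡ 8 = α_4. Error position i = 4.
  Consistency check: S_2/S_1 = 8·1 = 8 ≡ 8 = α_err ✓ (single-error assumption holds).
Step 4: error magnitude e = S_0/v_4 = S_0·∏_{j≠4}(α_4 − α_j) = 7·10 = 70 ≡ 4 (mod 11).
Step 5: correct position 4: c_4 = r_4 − e = 5 − 4 ≡ 1 (mod 11). Hence c = [7, 9, 0, 1, 10].
  Check: interpolating c through the α_i gives m(x) = 2 + 4·x (degree < 2) with m(α_i) = c_i for every i, so c is indeed a codeword.


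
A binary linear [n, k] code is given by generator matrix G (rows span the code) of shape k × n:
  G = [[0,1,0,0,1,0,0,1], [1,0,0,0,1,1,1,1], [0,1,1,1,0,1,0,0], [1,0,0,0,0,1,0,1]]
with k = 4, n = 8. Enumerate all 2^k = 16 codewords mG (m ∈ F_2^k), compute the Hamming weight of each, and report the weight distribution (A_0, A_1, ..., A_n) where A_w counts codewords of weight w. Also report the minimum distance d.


Weight distribution: A_0 = 1, A_2 = 1, A_3 = 3, A_4 = 5, A_5 = 4, A_6 = 1, A_7 = 1. Minimum distance d = 2.

Enumerate all 2^4 = 16 messages m ∈ F_2^4.
For each, compute codeword c = mG in F_2^8, then tally its weight.
  m = 0000 → c = 00000000, weight = 0.
  m = 1000 → c = 01001001, weight = 3.
  m = 0100 → c = 10001111, weight = 5.
  m = 1100 → c = 11000110, weight = 4.
  m = 0010 → c = 01110100, weight = 4.
  m = 1010 → c = 00111101, weight = 5.
  m = 0110 → c = 11111011, weight = 7.
  m = 1110 → c = 10110010, weight = 4.
  m = 0001 → c = 10000101, weight = 3.
  m = 1001 → c = 11001100, weight = 4.
  m = 0101 → c = 00001010, weight = 2.
  m = 1101 → c = 01000011, weight = 3.
  m = 0011 → c = 11110001, weight = 5.
  m = 1011 → c = 10111000, weight = 4.
  m = 0111 → c = 01111110, weight = 6.
  m = 1111 → c = 00110111, weight = 5.
Tally weights:
  weight 0: 1 codewords.
  weight 2: 1 codewords.
  weight 3: 3 codewords.
  weight 4: 5 codewords.
  weight 5: 4 codewords.
  weight 6: 1 codewords.
  weight 7: 1 codewords.
Minimum distance d = smallest w > 0 with A_w > 0 = 2.
Sanity: Σ A_w = 16 = 2^4 = 16 ✓.


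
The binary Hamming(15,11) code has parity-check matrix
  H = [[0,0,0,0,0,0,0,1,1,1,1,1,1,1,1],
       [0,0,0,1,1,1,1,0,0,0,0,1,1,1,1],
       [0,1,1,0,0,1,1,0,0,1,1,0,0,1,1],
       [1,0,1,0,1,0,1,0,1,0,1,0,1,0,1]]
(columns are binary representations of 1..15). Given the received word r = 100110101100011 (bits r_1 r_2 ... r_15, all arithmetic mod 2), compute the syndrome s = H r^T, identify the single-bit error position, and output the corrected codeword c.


s = (0, 1, 0, 1)^T, error position = 5, corrected codeword c = 100100101100011

Compute s = H r^T mod 2 one row at a time:
  s_1 = 0 + 1 + 1 + 0 + 0 + 0 + 1 + 1 = 4 ≡ 0 (mod 2).
  s_2 = 1 + 1 + 0 + 1 + 0 + 0 + 1 + 1 = 5 ≡ 1 (mod 2).
  s_3 = 0 + 0 + 0 + 1 + 1 + 0 + 1 + 1 = 4 ≡ 0 (mod 2).
  s_4 = 1 + 0 + 1 + 1 + 1 + 0 + 0 + 1 = 5 ≡ 1 (mod 2).
s = (0, 1, 0, 1)^T — this equals column 5 of H (binary 0101), so error is at position 5.
Correct: flip bit 5 of r = 100110101100011 to get c = 100100101100011.


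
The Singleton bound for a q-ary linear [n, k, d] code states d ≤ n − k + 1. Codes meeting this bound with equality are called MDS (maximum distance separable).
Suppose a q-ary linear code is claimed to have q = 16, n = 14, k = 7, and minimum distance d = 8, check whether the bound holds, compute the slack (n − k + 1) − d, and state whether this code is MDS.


Singleton RHS = n − k + 1 = 8, slack = 0, bound satisfied, MDS.

Singleton bound: d ≤ n − k + 1.
Here n = 14, k = 7, so n − k + 1 = 8.
Given d = 8, check d ≤ 8: YES.
Slack = (n − k + 1) − d = 0.
The code is MDS (slack = 0).
Description: the claimed parameters are [14, 7, 8]_16; such a code would be MDS (meets Singleton bound).


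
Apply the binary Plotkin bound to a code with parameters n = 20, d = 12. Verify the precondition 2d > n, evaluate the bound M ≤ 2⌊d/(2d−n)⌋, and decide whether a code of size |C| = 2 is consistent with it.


Plotkin bound M ≤ 6; given |C| = 2 ≤ bound (satisfied).

Check applicability: 2d = 24, n = 20.
2d − n = 4 > 0, so Plotkin applies.
Compute d/(2d−n) = 12/4 ≈ 3.0000.
⌊d/(2d−n)⌋ = 3.
Plotkin bound: M ≤ 2·3 = 6.
Given |C| = 2, check: satisfied.
This |C| is below the Plotkin bound.


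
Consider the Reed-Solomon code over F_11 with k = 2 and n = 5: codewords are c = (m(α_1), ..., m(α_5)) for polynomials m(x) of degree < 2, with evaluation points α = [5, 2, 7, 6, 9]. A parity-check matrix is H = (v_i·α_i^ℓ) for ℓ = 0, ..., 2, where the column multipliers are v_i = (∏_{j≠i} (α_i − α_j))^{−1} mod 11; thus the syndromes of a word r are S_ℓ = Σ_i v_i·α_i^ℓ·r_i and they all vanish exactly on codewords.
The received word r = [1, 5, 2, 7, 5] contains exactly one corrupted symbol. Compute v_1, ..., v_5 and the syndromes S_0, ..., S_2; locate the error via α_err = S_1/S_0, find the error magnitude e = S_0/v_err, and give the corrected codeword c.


S = (8, 6, 10), error at position 5, error magnitude e = 2, c = [1, 5, 2, 7, 3].

Step 1: column multipliers v_i = (∏_{j≠i}(α_i − α_j))^{−1} mod 11.
  i = 1 (α = 5): (5−2)(5−7)(5−6)(5−9) = 3·(−2)·(−1)·(−4) = −24 ≡ 9, so v_1 = 9^{−1} = 5 (mod 11).
  i = 2 (α = 2): (2−5)(2−7)(2−6)(2−9) = (−3)·(−5)·(−4)·(−7) = 420 ≡ 2, so v_2 = 2^{−1} = 6 (mod 11).
  i = 3 (α = 7): (7−5)(7−2)(7−6)(7−9) = 2·5·1·(−2) = −20 ≡ 2, so v_3 = 2^{−1} = 6 (mod 11).
  i = 4 (α = 6): (6−5)(6−2)(6−7)(6−9) = 1·4·(−1)·(−3) = 12 ≡ 1, so v_4 = 1^{−1} = 1 (mod 11).
  i = 5 (α = 9): (9−5)(9−2)(9−7)(9−6) = 4·7·2·3 = 168 ≡ 3, so v_5 = 3^{−1} = 4 (mod 11).
  v = [5, 6, 6, 1, 4].
Step 2: syndromes of r = [1, 5, 2, 7, 5] (all sums mod 11).
  S_0 = Σ v_i r_i = 5·1 + 6·5 + 6·2 + 1·7 + 4·5 = 74 ≡ 8.
  S_1 = Σ v_i α_i r_i = 5·5·1 + 6·2·5 + 6·7·2 + 1·6·7 + 4·9·5 = 391 ≡ 6.
  α_i^2 mod 11 = [3, 4, 5, 3, 4].
  S_2 = Σ v_i α_i^2 r_i = 5·3·1 + 6·4·5 + 6·5·2 + 1·3·7 + 4·4·5 = 296 ≡ 10.
  S = (8, 6, 10) ≠ 0, so r is not a codeword (an error is present).
Step 3: locate the error. For a single error e at position i, S_ℓ = v_i·e·α_i^ℓ, so α_err = S_1/S_0.
  S_0^{−1} = 8^{−1} = 7 (mod 11), so α_err = 6·7 = 42 ≡ 9 = α_5. Error position i = 5.
  Consistency check: S_2/S_1 = 10·2 = 20 ≡ 9 = α_err ✓ (single-error assumption holds).
Step 4: error magnitude e = S_0/v_5 = S_0·∏_{j≠5}(α_5 − α_j) = 8·3 = 24 ≡ 2 (mod 11).
Step 5: correct position 5: c_5 = r_5 − e = 5 − 2 ≡ 3 (mod 11). Hence c = [1, 5, 2, 7, 3].
  Check: interpolating c through the α_i gives m(x) = 4 + 6·x (degree < 2) with m(α_i) = c_i for every i, so c is indeed a codeword.


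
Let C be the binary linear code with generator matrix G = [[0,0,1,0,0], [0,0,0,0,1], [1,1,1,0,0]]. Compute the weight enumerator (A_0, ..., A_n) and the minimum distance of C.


Weight distribution: A_0 = 1, A_1 = 2, A_2 = 2, A_3 = 2, A_4 = 1. Minimum distance d = 1.

Enumerate all 2^3 = 8 messages m ∈ F_2^3.
For each, compute codeword c = mG in F_2^5, then tally its weight.
  m = 000 → c = 00000, weight = 0.
  m = 100 → c = 00100, weight = 1.
  m = 010 → c = 00001, weight = 1.
  m = 110 → c = 00101, weight = 2.
  m = 001 → c = 11100, weight = 3.
  m = 101 → c = 11000, weight = 2.
  m = 011 → c = 11101, weight = 4.
  m = 111 → c = 11001, weight = 3.
Tally weights:
  weight 0: 1 codewords.
  weight 1: 2 codewords.
  weight 2: 2 codewords.
  weight 3: 2 codewords.
  weight 4: 1 codewords.
Minimum distance d = smallest w > 0 with A_w > 0 = 1.
Sanity: Σ A_w = 8 = 2^3 = 8 ✓.


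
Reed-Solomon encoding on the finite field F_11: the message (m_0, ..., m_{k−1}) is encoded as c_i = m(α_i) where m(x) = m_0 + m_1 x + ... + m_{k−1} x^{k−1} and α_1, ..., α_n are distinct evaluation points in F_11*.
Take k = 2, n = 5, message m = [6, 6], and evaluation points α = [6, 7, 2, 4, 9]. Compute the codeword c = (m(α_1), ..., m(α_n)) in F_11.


c = [9, 4, 7, 8, 5]

Message polynomial: m(x) = 6 + 6·x (mod 11).
For each evaluation point α_i, compute m(α_i) mod 11:
  α_1 = 6: Horner steps 6 → 9, so m(6) = 9.
  α_2 = 7: Horner steps 6 → 4, so m(7) = 4.
  α_3 = 2: Horner steps 6 → 7, so m(2) = 7.
  α_4 = 4: Horner steps 6 → 8, so m(4) = 8.
  α_5 = 9: Horner steps 6 → 5, so m(9) = 5.
Codeword c = [9, 4, 7, 8, 5] ∈ F_11^5.


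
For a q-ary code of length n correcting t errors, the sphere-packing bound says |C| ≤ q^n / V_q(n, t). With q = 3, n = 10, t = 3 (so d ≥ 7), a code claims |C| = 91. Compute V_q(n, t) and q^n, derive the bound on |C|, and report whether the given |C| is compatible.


V_q(n, t) = 1161, q^n = 59049, Hamming bound = 50, |C| = 91 > bound (violated).

Step 1: Compute V_q(n, t) = Σ_{j=0}^3 C(n, j) (q−1)^j.
  j = 0: C(10,0)·(2)^0 = 1·1 = 1.
  j = 1: C(10,1)·(2)^1 = 10·2 = 20.
  j = 2: C(10,2)·(2)^2 = 45·4 = 180.
  j = 3: C(10,3)·(2)^3 = 120·8 = 960.
  V_q(n, t) = 1 + 20 + 180 + 960 = 1161.
Step 2: q^n = 3^10 = 59049.
Step 3: Hamming bound ⌊q^n / V_q(n,t)⌋ = ⌊59049/1161⌋ = 50.
Step 4: Compare |C| = 91 to 50: violated.
The claimed |C| lies above the Hamming bound, so no 3-ary code of length 10 with d ≥ 7 can have 91 codewords.


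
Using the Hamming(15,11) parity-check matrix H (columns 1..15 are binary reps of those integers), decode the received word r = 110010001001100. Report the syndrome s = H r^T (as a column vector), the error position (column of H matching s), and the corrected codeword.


s = (1, 1, 1, 0)^T, error position = 14, corrected codeword c = 110010001001110

Compute s = H r^T mod 2 one row at a time:
  s_1 = 0 + 1 + 0 + 0 + 1 + 1 + 0 + 0 = 3 ≡ 1 (mod 2).
  s_2 = 0 + 1 + 0 + 0 + 1 + 1 + 0 + 0 = 3 ≡ 1 (mod 2).
  s_3 = 1 + 0 + 0 + 0 + 0 + 0 + 0 + 0 = 1 ≡ 1 (mod 2).
  s_4 = 1 + 0 + 1 + 0 + 1 + 0 + 1 + 0 = 4 ≡ 0 (mod 2).
s = (1, 1, 1, 0)^T — this equals column 14 of H (binary 1110), so error is at position 14.
Correct: flip bit 14 of r = 110010001001100 to get c = 110010001001110.


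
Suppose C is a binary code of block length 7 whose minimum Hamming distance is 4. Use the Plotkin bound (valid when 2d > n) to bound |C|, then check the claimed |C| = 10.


Plotkin bound M ≤ 8; given |C| = 10 > bound (violated).

Check applicability: 2d = 8, n = 7.
2d − n = 1 > 0, so Plotkin applies.
Compute d/(2d−n) = 4/1 ≈ 4.0000.
⌊d/(2d−n)⌋ = 4.
Plotkin bound: M ≤ 2·4 = 8.
Given |C| = 10, check: VIOLATED.
This |C| is above the Plotkin bound, so no binary code with n = 7, d = 4 and 10 codewords exists.


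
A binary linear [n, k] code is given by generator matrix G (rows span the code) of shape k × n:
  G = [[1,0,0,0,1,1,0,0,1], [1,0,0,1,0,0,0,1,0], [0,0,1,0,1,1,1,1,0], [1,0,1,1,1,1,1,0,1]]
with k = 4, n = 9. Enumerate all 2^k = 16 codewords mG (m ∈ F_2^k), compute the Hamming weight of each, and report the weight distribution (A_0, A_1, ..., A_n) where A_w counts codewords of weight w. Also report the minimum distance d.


Weight distribution: A_0 = 1, A_1 = 1, A_3 = 3, A_4 = 5, A_5 = 3, A_6 = 2, A_7 = 1. Minimum distance d = 1.

Enumerate all 2^4 = 16 messages m ∈ F_2^4.
For each, compute codeword c = mG in F_2^9, then tally its weight.
  m = 0000 → c = 000000000, weight = 0.
  m = 1000 → c = 100011001, weight = 4.
  m = 0100 → c = 100100010, weight = 3.
  m = 1100 → c = 000111011, weight = 5.
  m = 0010 → c = 001011110, weight = 5.
  m = 1010 → c = 101000111, weight = 5.
  m = 0110 → c = 101111100, weight = 6.
  m = 1110 → c = 001100101, weight = 4.
  m = 0001 → c = 101111101, weight = 7.
  m = 1001 → c = 001100100, weight = 3.
  m = 0101 → c = 001011111, weight = 6.
  m = 1101 → c = 101000110, weight = 4.
  m = 0011 → c = 100100011, weight = 4.
  m = 1011 → c = 000111010, weight = 4.
  m = 0111 → c = 000000001, weight = 1.
  m = 1111 → c = 100011000, weight = 3.
Tally weights:
  weight 0: 1 codewords.
  weight 1: 1 codewords.
  weight 3: 3 codewords.
  weight 4: 5 codewords.
  weight 5: 3 codewords.
  weight 6: 2 codewords.
  weight 7: 1 codewords.
Minimum distance d = smallest w > 0 with A_w > 0 = 1.
Sanity: Σ A_w = 16 = 2^4 = 16 ✓.


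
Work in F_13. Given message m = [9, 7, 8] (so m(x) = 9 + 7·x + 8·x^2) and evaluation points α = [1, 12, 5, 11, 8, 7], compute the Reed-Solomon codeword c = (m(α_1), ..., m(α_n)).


c = [11, 10, 10, 1, 5, 8]

Message polynomial: m(x) = 9 + 7·x + 8·x^2 (mod 13).
For each evaluation point α_i, compute m(α_i) mod 13:
  α_1 = 1: Horner steps 8 → 2 → 11, so m(1) = 11.
  α_2 = 12: Horner steps 8 → 12 → 10, so m(12) = 10.
  α_3 = 5: Horner steps 8 → 8 → 10, so m(5) = 10.
  α_4 = 11: Horner steps 8 → 4 → 1, so m(11) = 1.
  α_5 = 8: Horner steps 8 → 6 → 5, so m(8) = 5.
  α_6 = 7: Horner steps 8 → 11 → 8, so m(7) = 8.
Codeword c = [11, 10, 10, 1, 5, 8] ∈ F_13^6.
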